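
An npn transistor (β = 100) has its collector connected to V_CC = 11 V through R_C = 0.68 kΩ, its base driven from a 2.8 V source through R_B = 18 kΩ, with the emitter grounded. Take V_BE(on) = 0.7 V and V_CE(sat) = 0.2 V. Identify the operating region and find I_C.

Assume active. Base-emitter loop: I_B = (V_BB − V_BE)/R_B = (2.8 − 0.7)/18 = 0.117 mA.
I_C = β·I_B = 100×0.117 = 11.7 mA.
V_CE = V_CC − I_C·R_C = 11 − 11.7×0.68 = 3.07 V > V_CE(sat), so the active-region assumption holds.

active; I_C ≈ 12 mA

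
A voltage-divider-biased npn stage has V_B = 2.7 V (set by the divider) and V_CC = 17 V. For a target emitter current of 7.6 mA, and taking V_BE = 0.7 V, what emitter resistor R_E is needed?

V_E = V_B − V_BE = 2.7 − 0.7 = 2 V.
R_E = V_E / I_E = 2 / 7.6 = 0.263 kΩ.

R_E ≈ 0.26 kΩ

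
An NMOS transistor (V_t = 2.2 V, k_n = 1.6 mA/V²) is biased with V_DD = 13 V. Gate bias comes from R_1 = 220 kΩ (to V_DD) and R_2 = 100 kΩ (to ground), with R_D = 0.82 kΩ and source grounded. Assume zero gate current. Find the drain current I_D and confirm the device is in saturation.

I_D ≈ 2.8 mA

V_G = V_DD·R_2/(R_1+R_2) = 13×100/320 = 4.06 V. With the source grounded, V_GS = V_G = 4.06 V.
Assume saturation: I_D = (k_n/2)(V_GS − V_t)² = (1.6/2)×(4.06 − 2.2)² = 0.8×1.86² = 2.78 mA.
V_DS = V_DD − I_D·R_D = 13 − 2.78×0.82 = 10.7 V.
Saturation requires V_DS ≥ V_GS − V_t = 1.86 V; 10.7 ≥ 1.86 ✓.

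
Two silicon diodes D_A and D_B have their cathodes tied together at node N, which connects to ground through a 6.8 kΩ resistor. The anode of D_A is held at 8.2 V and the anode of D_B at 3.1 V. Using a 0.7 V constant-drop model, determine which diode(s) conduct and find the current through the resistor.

Assume both conduct. Then node N would need to be at both 8.2−0.7 = 7.5 V and 3.1−0.7 = 2.4 V, which is impossible.
Assume only D_A conducts: V_N = 8.2 − 0.7 = 7.5 V, so I_R = 7.5/6.8 = 1.1 mA.
Check D_B: its anode-to-cathode voltage is 3.1 − 7.5 = -4.4 V < 0.7 V, so it is off. The assumption is consistent.

Only D_A conducts; I_R ≈ 1.1 mA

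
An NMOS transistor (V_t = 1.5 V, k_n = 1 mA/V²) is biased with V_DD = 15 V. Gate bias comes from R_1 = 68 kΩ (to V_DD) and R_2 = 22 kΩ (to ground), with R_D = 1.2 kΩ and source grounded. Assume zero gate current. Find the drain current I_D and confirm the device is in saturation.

I_D ≈ 2.3 mA

V_G = V_DD·R_2/(R_1+R_2) = 15×22/90 = 3.67 V. With the source grounded, V_GS = V_G = 3.67 V.
Assume saturation: I_D = (k_n/2)(V_GS − V_t)² = (1/2)×(3.67 − 1.5)² = 0.5×2.17² = 2.35 mA.
V_DS = V_DD − I_D·R_D = 15 − 2.35×1.2 = 12.2 V.
Saturation requires V_DS ≥ V_GS − V_t = 2.17 V; 12.2 ≥ 2.17 ✓.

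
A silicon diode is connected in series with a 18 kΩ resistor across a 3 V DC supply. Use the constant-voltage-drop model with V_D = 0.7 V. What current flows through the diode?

I ≈ 0.13 mA

KVL around the loop: 3 = V_D + I·R = 0.7 + I × 18 kΩ.
So I = (3 − 0.7) / 18 kΩ = 2.3 / 18 = 0.128 mA.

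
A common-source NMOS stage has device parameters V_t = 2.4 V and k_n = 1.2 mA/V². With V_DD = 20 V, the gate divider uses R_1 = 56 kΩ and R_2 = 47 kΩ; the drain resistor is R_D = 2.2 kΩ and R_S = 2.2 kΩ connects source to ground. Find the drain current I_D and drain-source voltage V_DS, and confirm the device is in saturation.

V_G = V_DD·R_2/(R_1+R_2) = 20×47/103 = 9.13 V.
Assume saturation: I_D = (k_n/2)(V_GS − V_t)² with V_GS = V_G − I_D·R_S = 9.13 − 2.2·I_D.
Substituting gives 2.9·I_D² − 18.8·I_D + 27.1 = 0, with roots I_D = 2.19 or 4.27 mA.
The root I_D = 4.27 mA gives V_GS = -0.268 V ≤ V_t, so take I_D = 2.19 mA.
Then V_GS = 4.31 V and V_DS = V_DD − I_D(R_D+R_S) = 20 − 2.19×4.4 = 10.4 V.
Saturation requires V_DS ≥ V_GS − V_t = 1.91 V; 10.4 ≥ 1.91 ✓.

I_D ≈ 2.2 mA, V_DS ≈ 10 V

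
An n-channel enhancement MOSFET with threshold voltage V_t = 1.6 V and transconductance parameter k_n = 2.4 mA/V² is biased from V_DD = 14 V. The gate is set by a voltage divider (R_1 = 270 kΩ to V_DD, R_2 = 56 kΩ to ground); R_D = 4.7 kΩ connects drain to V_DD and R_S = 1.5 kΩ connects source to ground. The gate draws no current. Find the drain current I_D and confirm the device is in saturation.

I_D ≈ 0.24 mA

V_G = V_DD·R_2/(R_1+R_2) = 14×56/326 = 2.4 V.
Assume saturation: I_D = (k_n/2)(V_GS − V_t)² with V_GS = V_G − I_D·R_S = 2.4 − 1.5·I_D.
Substituting gives 2.7·I_D² − 3.9·I_D + 0.777 = 0, with roots I_D = 0.239 or 1.2 mA.
The root I_D = 1.2 mA gives V_GS = 0.598 V ≤ V_t, so take I_D = 0.239 mA.
Then V_GS = 2.05 V and V_DS = V_DD − I_D(R_D+R_S) = 14 − 0.239×6.2 = 12.5 V.
Saturation requires V_DS ≥ V_GS − V_t = 0.446 V; 12.5 ≥ 0.446 ✓.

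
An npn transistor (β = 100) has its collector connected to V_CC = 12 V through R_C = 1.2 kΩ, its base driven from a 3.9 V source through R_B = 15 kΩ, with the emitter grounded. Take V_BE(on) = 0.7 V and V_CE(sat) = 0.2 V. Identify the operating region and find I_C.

Assume active: I_B = (3.9 − 0.7)/15 = 0.213 mA, giving I_C = β·I_B = 21.3 mA.
But then V_CE = 12 − 21.3×1.2 = -13.6 V < V_CE(sat) = 0.2 V — impossible in the active region.
So the transistor is saturated. With V_CE = 0.2 V, I_C = (V_CC − 0.2)/R_C = 11.8/1.2 = 9.83 mA.
Check: β·I_B = 21.3 mA > I_C = 9.83 mA, confirming saturation.

saturation; I_C ≈ 9.8 mA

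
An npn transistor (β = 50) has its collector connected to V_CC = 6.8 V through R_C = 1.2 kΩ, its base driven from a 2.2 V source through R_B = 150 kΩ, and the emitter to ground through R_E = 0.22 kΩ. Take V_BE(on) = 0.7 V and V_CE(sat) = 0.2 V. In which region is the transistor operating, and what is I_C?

Assume active. Base-emitter loop: I_B = (V_BB − V_BE)/(R_B + (β+1)R_E) = (2.2 − 0.7)/(150 + 51×0.22) = 0.0093 mA.
I_C = β·I_B = 50×0.0093 = 0.465 mA.
V_CE = V_CC − I_C·R_C − I_E·R_E = 6.8 − 0.465×1.2 − 0.475×0.22 = 6.14 V > V_CE(sat), so the active-region assumption holds.

active; I_C ≈ 0.47 mA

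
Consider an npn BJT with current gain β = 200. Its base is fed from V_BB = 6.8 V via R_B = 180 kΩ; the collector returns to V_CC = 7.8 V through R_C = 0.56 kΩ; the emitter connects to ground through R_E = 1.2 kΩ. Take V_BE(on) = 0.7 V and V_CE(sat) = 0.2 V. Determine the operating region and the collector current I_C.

Assume active. Base-emitter loop: I_B = (V_BB − V_BE)/(R_B + (β+1)R_E) = (6.8 − 0.7)/(180 + 201×1.2) = 0.0145 mA.
I_C = β·I_B = 200×0.0145 = 2.9 mA.
V_CE = V_CC − I_C·R_C − I_E·R_E = 7.8 − 2.9×0.56 − 2.91×1.2 = 2.68 V > V_CE(sat), so the active-region assumption holds.

active; I_C ≈ 2.9 mA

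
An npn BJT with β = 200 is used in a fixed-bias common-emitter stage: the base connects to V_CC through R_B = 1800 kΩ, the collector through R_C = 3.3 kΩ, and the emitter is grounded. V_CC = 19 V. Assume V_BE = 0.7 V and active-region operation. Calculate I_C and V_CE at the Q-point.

Base loop: V_CC = I_B·R_B + V_BE, so I_B = (19 − 0.7)/1800 kΩ = 0.0102 mA.
In the active region I_C = β·I_B = 200 × 0.0102 = 2.03 mA.
Collector loop: V_CE = V_CC − I_C·R_C = 19 − 2.03×3.3 = 12.3 V.
Since V_CE = 12.3 V > V_CE(sat) ≈ 0.2 V, the transistor is in the active region as assumed.

I_C ≈ 2 mA, V_CE ≈ 12 V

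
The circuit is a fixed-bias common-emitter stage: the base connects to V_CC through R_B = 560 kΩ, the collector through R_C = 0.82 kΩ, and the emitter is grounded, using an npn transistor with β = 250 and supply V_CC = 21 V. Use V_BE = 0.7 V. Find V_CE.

V_CE ≈ 14 V

Base loop: V_CC = I_B·R_B + V_BE, so I_B = (21 − 0.7)/560 kΩ = 0.0363 mA.
In the active region I_C = β·I_B = 250 × 0.0363 = 9.06 mA.
Collector loop: V_CE = V_CC − I_C·R_C = 21 − 9.06×0.82 = 13.6 V.
Since V_CE = 13.6 V > V_CE(sat) ≈ 0.2 V, the transistor is in the active region as assumed.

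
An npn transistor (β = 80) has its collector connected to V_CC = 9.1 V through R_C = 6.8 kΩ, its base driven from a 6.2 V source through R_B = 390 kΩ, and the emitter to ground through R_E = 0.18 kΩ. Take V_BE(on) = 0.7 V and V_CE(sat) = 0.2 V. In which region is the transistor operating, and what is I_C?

Assume active. Base-emitter loop: I_B = (V_BB − V_BE)/(R_B + (β+1)R_E) = (6.2 − 0.7)/(390 + 81×0.18) = 0.0136 mA.
I_C = β·I_B = 80×0.0136 = 1.09 mA.
V_CE = V_CC − I_C·R_C − I_E·R_E = 9.1 − 1.09×6.8 − 1.1×0.18 = 1.51 V > V_CE(sat), so the active-region assumption holds.

active; I_C ≈ 1.1 mA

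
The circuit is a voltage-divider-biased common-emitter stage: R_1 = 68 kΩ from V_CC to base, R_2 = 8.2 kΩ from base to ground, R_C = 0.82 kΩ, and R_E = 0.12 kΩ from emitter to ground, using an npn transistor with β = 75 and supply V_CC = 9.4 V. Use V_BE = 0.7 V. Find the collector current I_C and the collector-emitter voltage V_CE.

I_C ≈ 1.4 mA, V_CE ≈ 8.1 V

Thevenize the base divider: V_Th = V_CC·R_2/(R_1+R_2) = 9.4×8.2/76.2 = 1.01 V, R_Th = R_1‖R_2 = 7.32 kΩ.
Base-emitter loop: V_Th = I_B·R_Th + V_BE + (β+1)I_B·R_E, so I_B = (1.01 − 0.7) / (7.32 + 76×0.12) = 0.019 mA.
I_C = β·I_B = 75×0.019 = 1.42 mA, and I_E = (β+1)I_B = 1.44 mA.
V_CE = V_CC − I_C·R_C − I_E·R_E = 9.4 − 1.42×0.82 − 1.44×0.12 = 8.06 V.
V_CE = 8.06 V > 0.2 V confirms active-region operation.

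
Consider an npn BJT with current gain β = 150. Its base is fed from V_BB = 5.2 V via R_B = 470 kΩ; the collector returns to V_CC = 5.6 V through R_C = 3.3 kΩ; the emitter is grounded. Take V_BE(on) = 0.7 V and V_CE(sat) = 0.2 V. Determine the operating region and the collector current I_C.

Assume active. Base-emitter loop: I_B = (V_BB − V_BE)/R_B = (5.2 − 0.7)/470 = 0.00957 mA.
I_C = β·I_B = 150×0.00957 = 1.44 mA.
V_CE = V_CC − I_C·R_C = 5.6 − 1.44×3.3 = 0.861 V > V_CE(sat), so the active-region assumption holds.

active; I_C ≈ 1.4 mA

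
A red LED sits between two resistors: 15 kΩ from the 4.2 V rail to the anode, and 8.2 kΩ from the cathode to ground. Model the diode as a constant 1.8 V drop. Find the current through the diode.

I ≈ 0.1 mA

The two resistors are in series with the diode, so KVL gives 4.2 = I·15 + 1.8 + I·8.2.
I = (4.2 − 1.8) / (15 + 8.2) kΩ = 2.4 / 23.2 = 0.103 mA.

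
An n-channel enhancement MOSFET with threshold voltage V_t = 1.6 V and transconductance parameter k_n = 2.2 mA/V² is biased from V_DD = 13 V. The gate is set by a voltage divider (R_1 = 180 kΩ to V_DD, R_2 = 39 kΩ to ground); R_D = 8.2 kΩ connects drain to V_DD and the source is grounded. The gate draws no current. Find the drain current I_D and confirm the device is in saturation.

V_G = V_DD·R_2/(R_1+R_2) = 13×39/219 = 2.32 V. With the source grounded, V_GS = V_G = 2.32 V.
Assume saturation: I_D = (k_n/2)(V_GS − V_t)² = (2.2/2)×(2.32 − 1.6)² = 1.1×0.715² = 0.562 mA.
V_DS = V_DD − I_D·R_D = 13 − 0.562×8.2 = 8.39 V.
Saturation requires V_DS ≥ V_GS − V_t = 0.715 V; 8.39 ≥ 0.715 ✓.

I_D ≈ 0.56 mA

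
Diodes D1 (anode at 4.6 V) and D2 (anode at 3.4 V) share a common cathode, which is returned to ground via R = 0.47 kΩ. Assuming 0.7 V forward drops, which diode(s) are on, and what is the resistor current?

Only D1 conducts; I_R ≈ 8.3 mA

Assume both conduct. Then node N would need to be at both 4.6−0.7 = 3.9 V and 3.4−0.7 = 2.7 V, which is impossible.
Assume only D1 conducts: V_N = 4.6 − 0.7 = 3.9 V, so I_R = 3.9/0.47 = 8.3 mA.
Check D2: its anode-to-cathode voltage is 3.4 − 3.9 = -0.5 V < 0.7 V, so it is off. The assumption is consistent.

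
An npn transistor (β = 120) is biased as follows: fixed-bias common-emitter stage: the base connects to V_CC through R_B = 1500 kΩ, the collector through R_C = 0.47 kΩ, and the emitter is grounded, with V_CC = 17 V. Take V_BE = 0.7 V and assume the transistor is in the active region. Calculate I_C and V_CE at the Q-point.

I_C ≈ 1.3 mA, V_CE ≈ 16 V

Base loop: V_CC = I_B·R_B + V_BE, so I_B = (17 − 0.7)/1500 kΩ = 0.0109 mA.
In the active region I_C = β·I_B = 120 × 0.0109 = 1.3 mA.
Collector loop: V_CE = V_CC − I_C·R_C = 17 − 1.3×0.47 = 16.4 V.
Since V_CE = 16.4 V > V_CE(sat) ≈ 0.2 V, the transistor is in the active region as assumed.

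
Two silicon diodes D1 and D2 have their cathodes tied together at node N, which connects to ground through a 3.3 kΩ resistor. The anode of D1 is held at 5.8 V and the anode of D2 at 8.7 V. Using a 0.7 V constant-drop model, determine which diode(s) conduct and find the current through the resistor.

Assume both conduct. Then node N would need to be at both 5.8−0.7 = 5.1 V and 8.7−0.7 = 8 V, which is impossible.
Assume only D2 conducts: V_N = 8.7 − 0.7 = 8 V, so I_R = 8/3.3 = 2.42 mA.
Check D1: its anode-to-cathode voltage is 5.8 − 8 = -2.2 V < 0.7 V, so it is off. The assumption is consistent.

Only D2 conducts; I_R ≈ 2.4 mA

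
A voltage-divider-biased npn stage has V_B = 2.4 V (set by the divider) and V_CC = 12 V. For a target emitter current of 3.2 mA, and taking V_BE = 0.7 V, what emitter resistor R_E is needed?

R_E ≈ 0.53 kΩ

V_E = V_B − V_BE = 2.4 − 0.7 = 1.7 V.
R_E = V_E / I_E = 1.7 / 3.2 = 0.531 kΩ.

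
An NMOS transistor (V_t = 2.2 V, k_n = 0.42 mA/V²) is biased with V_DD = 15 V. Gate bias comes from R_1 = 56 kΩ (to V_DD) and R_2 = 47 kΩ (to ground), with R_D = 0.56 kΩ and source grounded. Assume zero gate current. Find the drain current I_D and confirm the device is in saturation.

V_G = V_DD·R_2/(R_1+R_2) = 15×47/103 = 6.84 V. With the source grounded, V_GS = V_G = 6.84 V.
Assume saturation: I_D = (k_n/2)(V_GS − V_t)² = (0.42/2)×(6.84 − 2.2)² = 0.21×4.64² = 4.53 mA.
V_DS = V_DD − I_D·R_D = 15 − 4.53×0.56 = 12.5 V.
Saturation requires V_DS ≥ V_GS − V_t = 4.64 V; 12.5 ≥ 4.64 ✓.

I_D ≈ 4.5 mA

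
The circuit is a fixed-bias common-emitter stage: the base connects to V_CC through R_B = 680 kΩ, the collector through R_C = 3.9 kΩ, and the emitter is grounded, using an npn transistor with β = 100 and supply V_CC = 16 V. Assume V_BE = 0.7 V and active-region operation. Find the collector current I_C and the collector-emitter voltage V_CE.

Base loop: V_CC = I_B·R_B + V_BE, so I_B = (16 − 0.7)/680 kΩ = 0.0225 mA.
In the active region I_C = β·I_B = 100 × 0.0225 = 2.25 mA.
Collector loop: V_CE = V_CC − I_C·R_C = 16 − 2.25×3.9 = 7.22 V.
Since V_CE = 7.22 V > V_CE(sat) ≈ 0.2 V, the transistor is in the active region as assumed.

I_C ≈ 2.3 mA, V_CE ≈ 7.2 V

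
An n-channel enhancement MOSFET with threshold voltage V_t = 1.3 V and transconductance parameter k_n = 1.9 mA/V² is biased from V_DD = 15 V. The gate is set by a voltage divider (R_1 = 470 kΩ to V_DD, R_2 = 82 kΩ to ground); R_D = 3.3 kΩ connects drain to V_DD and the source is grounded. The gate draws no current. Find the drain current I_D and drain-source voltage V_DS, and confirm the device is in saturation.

V_G = V_DD·R_2/(R_1+R_2) = 15×82/552 = 2.23 V. With the source grounded, V_GS = V_G = 2.23 V.
Assume saturation: I_D = (k_n/2)(V_GS − V_t)² = (1.9/2)×(2.23 − 1.3)² = 0.95×0.928² = 0.819 mA.
V_DS = V_DD − I_D·R_D = 15 − 0.819×3.3 = 12.3 V.
Saturation requires V_DS ≥ V_GS − V_t = 0.928 V; 12.3 ≥ 0.928 ✓.

I_D ≈ 0.82 mA, V_DS ≈ 12 V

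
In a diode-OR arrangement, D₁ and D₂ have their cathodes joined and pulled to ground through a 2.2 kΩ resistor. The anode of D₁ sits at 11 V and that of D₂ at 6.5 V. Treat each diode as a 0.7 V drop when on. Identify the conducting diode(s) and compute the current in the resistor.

Assume both conduct. Then node N would need to be at both 11−0.7 = 10.3 V and 6.5−0.7 = 5.8 V, which is impossible.
Assume only D₁ conducts: V_N = 11 − 0.7 = 10.3 V, so I_R = 10.3/2.2 = 4.68 mA.
Check D₂: its anode-to-cathode voltage is 6.5 − 10.3 = -3.8 V < 0.7 V, so it is off. The assumption is consistent.

Only D₁ conducts; I_R ≈ 4.7 mA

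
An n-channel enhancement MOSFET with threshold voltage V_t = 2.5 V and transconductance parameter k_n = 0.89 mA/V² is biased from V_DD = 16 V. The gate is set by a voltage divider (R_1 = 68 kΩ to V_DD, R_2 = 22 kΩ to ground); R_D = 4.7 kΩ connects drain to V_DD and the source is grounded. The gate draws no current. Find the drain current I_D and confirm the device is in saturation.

I_D ≈ 0.89 mA

V_G = V_DD·R_2/(R_1+R_2) = 16×22/90 = 3.91 V. With the source grounded, V_GS = V_G = 3.91 V.
Assume saturation: I_D = (k_n/2)(V_GS − V_t)² = (0.89/2)×(3.91 − 2.5)² = 0.445×1.41² = 0.886 mA.
V_DS = V_DD − I_D·R_D = 16 − 0.886×4.7 = 11.8 V.
Saturation requires V_DS ≥ V_GS − V_t = 1.41 V; 11.8 ≥ 1.41 ✓.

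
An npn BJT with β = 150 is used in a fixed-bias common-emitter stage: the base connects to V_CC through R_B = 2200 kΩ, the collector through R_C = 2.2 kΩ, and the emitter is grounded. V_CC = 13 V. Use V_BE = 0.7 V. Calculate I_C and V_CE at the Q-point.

Base loop: V_CC = I_B·R_B + V_BE, so I_B = (13 − 0.7)/2200 kΩ = 0.00559 mA.
In the active region I_C = β·I_B = 150 × 0.00559 = 0.839 mA.
Collector loop: V_CE = V_CC − I_C·R_C = 13 − 0.839×2.2 = 11.2 V.
Since V_CE = 11.2 V > V_CE(sat) ≈ 0.2 V, the transistor is in the active region as assumed.

I_C ≈ 0.84 mA, V_CE ≈ 11 V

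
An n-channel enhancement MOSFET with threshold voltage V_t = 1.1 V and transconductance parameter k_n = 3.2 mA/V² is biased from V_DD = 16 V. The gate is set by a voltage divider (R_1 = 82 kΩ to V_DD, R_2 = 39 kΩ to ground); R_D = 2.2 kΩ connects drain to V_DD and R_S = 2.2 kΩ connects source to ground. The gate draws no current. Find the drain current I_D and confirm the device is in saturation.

V_G = V_DD·R_2/(R_1+R_2) = 16×39/121 = 5.16 V.
Assume saturation: I_D = (k_n/2)(V_GS − V_t)² with V_GS = V_G − I_D·R_S = 5.16 − 2.2·I_D.
Substituting gives 7.74·I_D² − 29.6·I_D + 26.3 = 0, with roots I_D = 1.42 or 2.4 mA.
The root I_D = 2.4 mA gives V_GS = -0.125 V ≤ V_t, so take I_D = 1.42 mA.
Then V_GS = 2.04 V and V_DS = V_DD − I_D(R_D+R_S) = 16 − 1.42×4.4 = 9.77 V.
Saturation requires V_DS ≥ V_GS − V_t = 0.941 V; 9.77 ≥ 0.941 ✓.

I_D ≈ 1.4 mA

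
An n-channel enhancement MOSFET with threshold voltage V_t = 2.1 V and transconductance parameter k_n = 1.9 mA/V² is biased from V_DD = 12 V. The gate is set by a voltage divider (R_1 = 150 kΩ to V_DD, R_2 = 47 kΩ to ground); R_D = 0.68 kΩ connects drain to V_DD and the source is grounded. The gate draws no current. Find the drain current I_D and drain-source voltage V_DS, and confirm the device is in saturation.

I_D ≈ 0.55 mA, V_DS ≈ 12 V

V_G = V_DD·R_2/(R_1+R_2) = 12×47/197 = 2.86 V. With the source grounded, V_GS = V_G = 2.86 V.
Assume saturation: I_D = (k_n/2)(V_GS − V_t)² = (1.9/2)×(2.86 − 2.1)² = 0.95×0.763² = 0.553 mA.
V_DS = V_DD − I_D·R_D = 12 − 0.553×0.68 = 11.6 V.
Saturation requires V_DS ≥ V_GS − V_t = 0.763 V; 11.6 ≥ 0.763 ✓.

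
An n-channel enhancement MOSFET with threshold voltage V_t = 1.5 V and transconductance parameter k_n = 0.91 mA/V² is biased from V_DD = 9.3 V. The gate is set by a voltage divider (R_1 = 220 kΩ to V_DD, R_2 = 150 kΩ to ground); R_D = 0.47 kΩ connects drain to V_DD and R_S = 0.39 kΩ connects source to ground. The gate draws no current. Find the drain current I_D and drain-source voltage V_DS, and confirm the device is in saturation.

V_G = V_DD·R_2/(R_1+R_2) = 9.3×150/370 = 3.77 V.
Assume saturation: I_D = (k_n/2)(V_GS − V_t)² with V_GS = V_G − I_D·R_S = 3.77 − 0.39·I_D.
Substituting gives 0.0692·I_D² − 1.81·I_D + 2.35 = 0, with roots I_D = 1.37 or 24.7 mA.
The root I_D = 24.7 mA gives V_GS = -5.87 V ≤ V_t, so take I_D = 1.37 mA.
Then V_GS = 3.24 V and V_DS = V_DD − I_D(R_D+R_S) = 9.3 − 1.37×0.86 = 8.12 V.
Saturation requires V_DS ≥ V_GS − V_t = 1.74 V; 8.12 ≥ 1.74 ✓.

I_D ≈ 1.4 mA, V_DS ≈ 8.1 V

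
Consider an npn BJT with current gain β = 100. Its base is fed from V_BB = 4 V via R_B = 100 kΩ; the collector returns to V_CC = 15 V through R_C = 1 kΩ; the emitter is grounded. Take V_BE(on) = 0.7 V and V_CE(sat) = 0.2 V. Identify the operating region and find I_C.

active; I_C ≈ 3.3 mA

Assume active. Base-emitter loop: I_B = (V_BB − V_BE)/R_B = (4 − 0.7)/100 = 0.033 mA.
I_C = β·I_B = 100×0.033 = 3.3 mA.
V_CE = V_CC − I_C·R_C = 15 − 3.3×1 = 11.7 V > V_CE(sat), so the active-region assumption holds.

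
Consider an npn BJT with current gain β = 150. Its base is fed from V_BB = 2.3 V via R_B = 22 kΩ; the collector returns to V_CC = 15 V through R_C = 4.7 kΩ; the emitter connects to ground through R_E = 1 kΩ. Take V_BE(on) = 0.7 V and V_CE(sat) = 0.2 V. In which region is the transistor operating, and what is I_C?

Assume active. Base-emitter loop: I_B = (V_BB − V_BE)/(R_B + (β+1)R_E) = (2.3 − 0.7)/(22 + 151×1) = 0.00925 mA.
I_C = β·I_B = 150×0.00925 = 1.39 mA.
V_CE = V_CC − I_C·R_C − I_E·R_E = 15 − 1.39×4.7 − 1.4×1 = 7.08 V > V_CE(sat), so the active-region assumption holds.

active; I_C ≈ 1.4 mA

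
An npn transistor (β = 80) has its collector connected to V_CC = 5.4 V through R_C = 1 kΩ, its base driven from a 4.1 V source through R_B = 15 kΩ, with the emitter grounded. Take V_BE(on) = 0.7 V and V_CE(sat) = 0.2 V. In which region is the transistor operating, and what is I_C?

Assume active: I_B = (4.1 − 0.7)/15 = 0.227 mA, giving I_C = β·I_B = 18.1 mA.
But then V_CE = 5.4 − 18.1×1 = -12.7 V < V_CE(sat) = 0.2 V — impossible in the active region.
So the transistor is saturated. With V_CE = 0.2 V, I_C = (V_CC − 0.2)/R_C = 5.2/1 = 5.2 mA.
Check: β·I_B = 18.1 mA > I_C = 5.2 mA, confirming saturation.

saturation; I_C ≈ 5.2 mA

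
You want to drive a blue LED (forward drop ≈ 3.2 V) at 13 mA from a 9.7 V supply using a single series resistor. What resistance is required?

R ≈ 0.5 kΩ

The resistor drops V_S − V_D = 9.7 − 3.2 = 6.5 V at 13 mA.
R = 6.5 V / 13 mA = 0.5 kΩ.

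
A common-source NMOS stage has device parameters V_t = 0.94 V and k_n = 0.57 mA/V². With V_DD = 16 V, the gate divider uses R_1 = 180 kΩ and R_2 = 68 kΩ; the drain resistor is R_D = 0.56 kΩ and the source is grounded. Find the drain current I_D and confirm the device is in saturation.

I_D ≈ 3.4 mA

V_G = V_DD·R_2/(R_1+R_2) = 16×68/248 = 4.39 V. With the source grounded, V_GS = V_G = 4.39 V.
Assume saturation: I_D = (k_n/2)(V_GS − V_t)² = (0.57/2)×(4.39 − 0.94)² = 0.285×3.45² = 3.39 mA.
V_DS = V_DD − I_D·R_D = 16 − 3.39×0.56 = 14.1 V.
Saturation requires V_DS ≥ V_GS − V_t = 3.45 V; 14.1 ≥ 3.45 ✓.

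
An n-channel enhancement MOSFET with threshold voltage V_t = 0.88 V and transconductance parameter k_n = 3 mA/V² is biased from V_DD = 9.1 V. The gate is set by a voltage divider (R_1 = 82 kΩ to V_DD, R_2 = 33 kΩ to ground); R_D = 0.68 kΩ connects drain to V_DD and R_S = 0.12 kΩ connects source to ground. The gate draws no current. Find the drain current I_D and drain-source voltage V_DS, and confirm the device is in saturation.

V_G = V_DD·R_2/(R_1+R_2) = 9.1×33/115 = 2.61 V.
Assume saturation: I_D = (k_n/2)(V_GS − V_t)² with V_GS = V_G − I_D·R_S = 2.61 − 0.12·I_D.
Substituting gives 0.0216·I_D² − 1.62·I_D + 4.5 = 0, with roots I_D = 2.88 or 72.3 mA.
The root I_D = 72.3 mA gives V_GS = -6.06 V ≤ V_t, so take I_D = 2.88 mA.
Then V_GS = 2.27 V and V_DS = V_DD − I_D(R_D+R_S) = 9.1 − 2.88×0.8 = 6.8 V.
Saturation requires V_DS ≥ V_GS − V_t = 1.39 V; 6.8 ≥ 1.39 ✓.

I_D ≈ 2.9 mA, V_DS ≈ 6.8 V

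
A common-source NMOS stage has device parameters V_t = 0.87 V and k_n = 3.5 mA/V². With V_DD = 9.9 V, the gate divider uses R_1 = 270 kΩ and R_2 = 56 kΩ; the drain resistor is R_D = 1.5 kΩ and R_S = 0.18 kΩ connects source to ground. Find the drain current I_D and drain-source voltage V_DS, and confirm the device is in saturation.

I_D ≈ 0.82 mA, V_DS ≈ 8.5 V

V_G = V_DD·R_2/(R_1+R_2) = 9.9×56/326 = 1.7 V.
Assume saturation: I_D = (k_n/2)(V_GS − V_t)² with V_GS = V_G − I_D·R_S = 1.7 − 0.18·I_D.
Substituting gives 0.0567·I_D² − 1.52·I_D + 1.21 = 0, with roots I_D = 0.817 or 26 mA.
The root I_D = 26 mA gives V_GS = -2.99 V ≤ V_t, so take I_D = 0.817 mA.
Then V_GS = 1.55 V and V_DS = V_DD − I_D(R_D+R_S) = 9.9 − 0.817×1.68 = 8.53 V.
Saturation requires V_DS ≥ V_GS − V_t = 0.683 V; 8.53 ≥ 0.683 ✓.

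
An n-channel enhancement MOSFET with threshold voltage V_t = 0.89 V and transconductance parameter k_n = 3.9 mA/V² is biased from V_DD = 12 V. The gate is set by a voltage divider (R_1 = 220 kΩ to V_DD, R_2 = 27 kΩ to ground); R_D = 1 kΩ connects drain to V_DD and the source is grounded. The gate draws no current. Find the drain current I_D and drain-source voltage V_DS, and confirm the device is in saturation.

V_G = V_DD·R_2/(R_1+R_2) = 12×27/247 = 1.31 V. With the source grounded, V_GS = V_G = 1.31 V.
Assume saturation: I_D = (k_n/2)(V_GS − V_t)² = (3.9/2)×(1.31 − 0.89)² = 1.95×0.422² = 0.347 mA.
V_DS = V_DD − I_D·R_D = 12 − 0.347×1 = 11.7 V.
Saturation requires V_DS ≥ V_GS − V_t = 0.422 V; 11.7 ≥ 0.422 ✓.

I_D ≈ 0.35 mA, V_DS ≈ 12 V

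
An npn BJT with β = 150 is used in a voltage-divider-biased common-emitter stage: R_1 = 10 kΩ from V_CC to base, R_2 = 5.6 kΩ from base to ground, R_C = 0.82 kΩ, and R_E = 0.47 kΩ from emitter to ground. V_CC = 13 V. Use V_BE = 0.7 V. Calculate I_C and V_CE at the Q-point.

I_C ≈ 8 mA, V_CE ≈ 2.7 V

Thevenize the base divider: V_Th = V_CC·R_2/(R_1+R_2) = 13×5.6/15.6 = 4.67 V, R_Th = R_1‖R_2 = 3.59 kΩ.
Base-emitter loop: V_Th = I_B·R_Th + V_BE + (β+1)I_B·R_E, so I_B = (4.67 − 0.7) / (3.59 + 151×0.47) = 0.0532 mA.
I_C = β·I_B = 150×0.0532 = 7.98 mA, and I_E = (β+1)I_B = 8.03 mA.
V_CE = V_CC − I_C·R_C − I_E·R_E = 13 − 7.98×0.82 − 8.03×0.47 = 2.68 V.
V_CE = 2.68 V > 0.2 V confirms active-region operation.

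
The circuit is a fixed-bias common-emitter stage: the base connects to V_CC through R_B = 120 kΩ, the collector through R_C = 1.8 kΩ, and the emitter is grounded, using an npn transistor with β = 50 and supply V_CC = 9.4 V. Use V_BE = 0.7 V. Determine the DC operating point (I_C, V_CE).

I_C ≈ 3.6 mA, V_CE ≈ 2.9 V

Base loop: V_CC = I_B·R_B + V_BE, so I_B = (9.4 − 0.7)/120 kΩ = 0.0725 mA.
In the active region I_C = β·I_B = 50 × 0.0725 = 3.63 mA.
Collector loop: V_CE = V_CC − I_C·R_C = 9.4 − 3.63×1.8 = 2.87 V.
Since V_CE = 2.87 V > V_CE(sat) ≈ 0.2 V, the transistor is in the active region as assumed.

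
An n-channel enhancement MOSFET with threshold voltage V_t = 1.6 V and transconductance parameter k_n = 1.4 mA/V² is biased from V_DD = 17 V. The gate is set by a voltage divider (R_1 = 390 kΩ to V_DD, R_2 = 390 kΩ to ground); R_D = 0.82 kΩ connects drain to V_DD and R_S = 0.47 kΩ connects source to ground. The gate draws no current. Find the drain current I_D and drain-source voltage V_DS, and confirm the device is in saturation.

V_G = V_DD·R_2/(R_1+R_2) = 17×390/780 = 8.5 V.
Assume saturation: I_D = (k_n/2)(V_GS − V_t)² with V_GS = V_G − I_D·R_S = 8.5 − 0.47·I_D.
Substituting gives 0.155·I_D² − 5.54·I_D + 33.3 = 0, with roots I_D = 7.65 or 28.2 mA.
The root I_D = 28.2 mA gives V_GS = -4.74 V ≤ V_t, so take I_D = 7.65 mA.
Then V_GS = 4.91 V and V_DS = V_DD − I_D(R_D+R_S) = 17 − 7.65×1.29 = 7.13 V.
Saturation requires V_DS ≥ V_GS − V_t = 3.31 V; 7.13 ≥ 3.31 ✓.

I_D ≈ 7.6 mA, V_DS ≈ 7.1 V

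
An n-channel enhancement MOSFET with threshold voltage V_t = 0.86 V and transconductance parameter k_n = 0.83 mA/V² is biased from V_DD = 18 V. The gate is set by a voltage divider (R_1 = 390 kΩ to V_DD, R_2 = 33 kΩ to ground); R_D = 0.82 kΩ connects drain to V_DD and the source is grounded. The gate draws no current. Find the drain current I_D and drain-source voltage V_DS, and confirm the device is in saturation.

I_D ≈ 0.12 mA, V_DS ≈ 18 V

V_G = V_DD·R_2/(R_1+R_2) = 18×33/423 = 1.4 V. With the source grounded, V_GS = V_G = 1.4 V.
Assume saturation: I_D = (k_n/2)(V_GS − V_t)² = (0.83/2)×(1.4 − 0.86)² = 0.415×0.544² = 0.123 mA.
V_DS = V_DD − I_D·R_D = 18 − 0.123×0.82 = 17.9 V.
Saturation requires V_DS ≥ V_GS − V_t = 0.544 V; 17.9 ≥ 0.544 ✓.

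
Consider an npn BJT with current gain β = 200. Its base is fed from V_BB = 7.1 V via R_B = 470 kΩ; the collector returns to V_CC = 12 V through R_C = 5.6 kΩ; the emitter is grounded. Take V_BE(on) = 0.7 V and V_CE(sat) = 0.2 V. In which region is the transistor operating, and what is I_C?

Assume active: I_B = (7.1 − 0.7)/470 = 0.0136 mA, giving I_C = β·I_B = 2.72 mA.
But then V_CE = 12 − 2.72×5.6 = -3.25 V < V_CE(sat) = 0.2 V — impossible in the active region.
So the transistor is saturated. With V_CE = 0.2 V, I_C = (V_CC − 0.2)/R_C = 11.8/5.6 = 2.11 mA.
Check: β·I_B = 2.72 mA > I_C = 2.11 mA, confirming saturation.

saturation; I_C ≈ 2.1 mA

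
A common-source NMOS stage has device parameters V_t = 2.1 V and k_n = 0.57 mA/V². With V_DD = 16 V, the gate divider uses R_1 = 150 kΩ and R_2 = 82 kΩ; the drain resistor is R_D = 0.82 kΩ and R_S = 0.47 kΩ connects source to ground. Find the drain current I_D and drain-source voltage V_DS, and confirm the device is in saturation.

I_D ≈ 2 mA, V_DS ≈ 13 V

V_G = V_DD·R_2/(R_1+R_2) = 16×82/232 = 5.66 V.
Assume saturation: I_D = (k_n/2)(V_GS − V_t)² with V_GS = V_G − I_D·R_S = 5.66 − 0.47·I_D.
Substituting gives 0.063·I_D² − 1.95·I_D + 3.6 = 0, with roots I_D = 1.97 or 29 mA.
The root I_D = 29 mA gives V_GS = -7.99 V ≤ V_t, so take I_D = 1.97 mA.
Then V_GS = 4.73 V and V_DS = V_DD − I_D(R_D+R_S) = 16 − 1.97×1.29 = 13.5 V.
Saturation requires V_DS ≥ V_GS − V_t = 2.63 V; 13.5 ≥ 2.63 ✓.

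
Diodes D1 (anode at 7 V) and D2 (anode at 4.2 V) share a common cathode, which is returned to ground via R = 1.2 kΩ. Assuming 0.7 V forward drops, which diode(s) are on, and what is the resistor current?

Assume both conduct. Then node N would need to be at both 7−0.7 = 6.3 V and 4.2−0.7 = 3.5 V, which is impossible.
Assume only D1 conducts: V_N = 7 − 0.7 = 6.3 V, so I_R = 6.3/1.2 = 5.25 mA.
Check D2: its anode-to-cathode voltage is 4.2 − 6.3 = -2.1 V < 0.7 V, so it is off. The assumption is consistent.

Only D1 conducts; I_R ≈ 5.2 mA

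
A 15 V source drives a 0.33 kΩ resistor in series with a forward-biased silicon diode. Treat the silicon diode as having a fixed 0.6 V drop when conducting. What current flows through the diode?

I ≈ 44 mA

KVL around the loop: 15 = V_D + I·R = 0.6 + I × 0.33 kΩ.
So I = (15 − 0.6) / 0.33 kΩ = 14.4 / 0.33 = 43.6 mA.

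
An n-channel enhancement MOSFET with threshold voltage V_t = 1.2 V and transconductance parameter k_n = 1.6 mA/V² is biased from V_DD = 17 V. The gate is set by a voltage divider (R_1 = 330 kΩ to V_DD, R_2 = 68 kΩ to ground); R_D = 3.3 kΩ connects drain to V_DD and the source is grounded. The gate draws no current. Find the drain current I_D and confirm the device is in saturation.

I_D ≈ 2.3 mA

V_G = V_DD·R_2/(R_1+R_2) = 17×68/398 = 2.9 V. With the source grounded, V_GS = V_G = 2.9 V.
Assume saturation: I_D = (k_n/2)(V_GS − V_t)² = (1.6/2)×(2.9 − 1.2)² = 0.8×1.7² = 2.32 mA.
V_DS = V_DD − I_D·R_D = 17 − 2.32×3.3 = 9.33 V.
Saturation requires V_DS ≥ V_GS − V_t = 1.7 V; 9.33 ≥ 1.7 ✓.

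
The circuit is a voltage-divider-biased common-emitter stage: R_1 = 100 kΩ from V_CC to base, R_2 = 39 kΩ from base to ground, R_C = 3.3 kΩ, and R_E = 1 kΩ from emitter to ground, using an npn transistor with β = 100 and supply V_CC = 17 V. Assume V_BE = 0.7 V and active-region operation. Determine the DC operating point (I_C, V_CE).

I_C ≈ 3.2 mA, V_CE ≈ 3.4 V

Thevenize the base divider: V_Th = V_CC·R_2/(R_1+R_2) = 17×39/139 = 4.77 V, R_Th = R_1‖R_2 = 28.1 kΩ.
Base-emitter loop: V_Th = I_B·R_Th + V_BE + (β+1)I_B·R_E, so I_B = (4.77 − 0.7) / (28.1 + 101×1) = 0.0315 mA.
I_C = β·I_B = 100×0.0315 = 3.15 mA, and I_E = (β+1)I_B = 3.18 mA.
V_CE = V_CC − I_C·R_C − I_E·R_E = 17 − 3.15×3.3 − 3.18×1 = 3.41 V.
V_CE = 3.41 V > 0.2 V confirms active-region operation.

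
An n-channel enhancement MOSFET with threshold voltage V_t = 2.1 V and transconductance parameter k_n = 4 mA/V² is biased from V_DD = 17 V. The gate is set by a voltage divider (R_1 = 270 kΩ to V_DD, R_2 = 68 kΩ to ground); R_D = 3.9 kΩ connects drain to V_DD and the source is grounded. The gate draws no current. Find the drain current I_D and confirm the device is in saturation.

V_G = V_DD·R_2/(R_1+R_2) = 17×68/338 = 3.42 V. With the source grounded, V_GS = V_G = 3.42 V.
Assume saturation: I_D = (k_n/2)(V_GS − V_t)² = (4/2)×(3.42 − 2.1)² = 2×1.32² = 3.49 mA.
V_DS = V_DD − I_D·R_D = 17 − 3.49×3.9 = 3.41 V.
Saturation requires V_DS ≥ V_GS − V_t = 1.32 V; 3.41 ≥ 1.32 ✓.

I_D ≈ 3.5 mA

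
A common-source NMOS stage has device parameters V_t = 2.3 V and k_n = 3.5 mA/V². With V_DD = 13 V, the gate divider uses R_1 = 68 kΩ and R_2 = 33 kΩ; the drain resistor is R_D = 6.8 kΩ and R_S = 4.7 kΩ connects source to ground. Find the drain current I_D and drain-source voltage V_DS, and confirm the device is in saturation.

V_G = V_DD·R_2/(R_1+R_2) = 13×33/101 = 4.25 V.
Assume saturation: I_D = (k_n/2)(V_GS − V_t)² with V_GS = V_G − I_D·R_S = 4.25 − 4.7·I_D.
Substituting gives 38.7·I_D² − 33·I_D + 6.64 = 0, with roots I_D = 0.323 or 0.532 mA.
The root I_D = 0.532 mA gives V_GS = 1.75 V ≤ V_t, so take I_D = 0.323 mA.
Then V_GS = 2.73 V and V_DS = V_DD − I_D(R_D+R_S) = 13 − 0.323×11.5 = 9.29 V.
Saturation requires V_DS ≥ V_GS − V_t = 0.43 V; 9.29 ≥ 0.43 ✓.

I_D ≈ 0.32 mA, V_DS ≈ 9.3 V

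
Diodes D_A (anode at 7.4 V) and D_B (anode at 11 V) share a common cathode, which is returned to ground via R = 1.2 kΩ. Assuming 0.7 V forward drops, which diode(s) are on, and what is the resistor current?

Assume both conduct. Then node N would need to be at both 7.4−0.7 = 6.7 V and 11−0.7 = 10.3 V, which is impossible.
Assume only D_B conducts: V_N = 11 − 0.7 = 10.3 V, so I_R = 10.3/1.2 = 8.58 mA.
Check D_A: its anode-to-cathode voltage is 7.4 − 10.3 = -2.9 V < 0.7 V, so it is off. The assumption is consistent.

Only D_B conducts; I_R ≈ 8.6 mA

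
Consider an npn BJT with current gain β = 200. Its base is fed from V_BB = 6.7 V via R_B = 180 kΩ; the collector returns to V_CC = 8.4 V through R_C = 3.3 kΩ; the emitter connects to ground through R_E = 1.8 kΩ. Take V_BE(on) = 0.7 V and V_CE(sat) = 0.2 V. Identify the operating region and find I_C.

Assume active: I_B = (6.7 − 0.7)/(180 + 201×1.8) = 0.0111 mA, I_C = β·I_B = 2.21 mA.
Then V_CE = 8.4 − 2.21×3.3 − 2.23×1.8 = -2.92 V < 0.2 V — the active assumption fails.
Re-solve with V_CE = 0.2 V. KCL at the emitter: V_E/R_E = (V_BB−0.7−V_E)/R_B + (V_CC−0.2−V_E)/R_C, giving V_E = 2.91 V.
I_C = (V_CC − 0.2 − V_E)/R_C = (8.2 − 2.91)/3.3 = 1.6 mA.
Check: I_B = (6 − 2.91)/180 = 0.0171 mA, and β·I_B = 3.43 mA > I_C, confirming saturation.

saturation; I_C ≈ 1.6 mA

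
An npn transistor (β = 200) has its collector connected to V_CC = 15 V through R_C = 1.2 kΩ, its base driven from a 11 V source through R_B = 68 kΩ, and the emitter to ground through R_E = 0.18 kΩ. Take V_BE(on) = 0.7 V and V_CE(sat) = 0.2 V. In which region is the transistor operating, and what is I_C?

saturation; I_C ≈ 11 mA

Assume active: I_B = (11 − 0.7)/(68 + 201×0.18) = 0.0989 mA, I_C = β·I_B = 19.8 mA.
Then V_CE = 15 − 19.8×1.2 − 19.9×0.18 = -12.3 V < 0.2 V — the active assumption fails.
Re-solve with V_CE = 0.2 V. KCL at the emitter: V_E/R_E = (V_BB−0.7−V_E)/R_B + (V_CC−0.2−V_E)/R_C, giving V_E = 1.95 V.
I_C = (V_CC − 0.2 − V_E)/R_C = (14.8 − 1.95)/1.2 = 10.7 mA.
Check: I_B = (10.3 − 1.95)/68 = 0.123 mA, and β·I_B = 24.6 mA > I_C, confirming saturation.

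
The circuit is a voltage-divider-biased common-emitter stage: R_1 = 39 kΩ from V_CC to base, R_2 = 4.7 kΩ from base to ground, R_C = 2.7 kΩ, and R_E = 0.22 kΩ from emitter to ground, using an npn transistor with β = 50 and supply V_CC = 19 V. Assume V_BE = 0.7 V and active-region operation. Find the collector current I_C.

I_C ≈ 4.4 mA

Thevenize the base divider: V_Th = V_CC·R_2/(R_1+R_2) = 19×4.7/43.7 = 2.04 V, R_Th = R_1‖R_2 = 4.19 kΩ.
Base-emitter loop: V_Th = I_B·R_Th + V_BE + (β+1)I_B·R_E, so I_B = (2.04 − 0.7) / (4.19 + 51×0.22) = 0.0872 mA.
I_C = β·I_B = 50×0.0872 = 4.36 mA, and I_E = (β+1)I_B = 4.44 mA.
V_CE = V_CC − I_C·R_C − I_E·R_E = 19 − 4.36×2.7 − 4.44×0.22 = 6.26 V.
V_CE = 6.26 V > 0.2 V confirms active-region operation.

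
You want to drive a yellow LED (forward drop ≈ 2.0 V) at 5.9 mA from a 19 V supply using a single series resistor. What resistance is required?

R ≈ 2.9 kΩ

The resistor drops V_S − V_D = 19 − 2.0 = 17 V at 5.9 mA.
R = 17 V / 5.9 mA = 2.88 kΩ.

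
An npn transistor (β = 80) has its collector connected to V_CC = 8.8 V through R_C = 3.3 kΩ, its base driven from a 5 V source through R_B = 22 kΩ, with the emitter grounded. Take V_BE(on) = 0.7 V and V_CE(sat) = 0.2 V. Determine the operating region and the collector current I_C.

Assume active: I_B = (5 − 0.7)/22 = 0.195 mA, giving I_C = β·I_B = 15.6 mA.
But then V_CE = 8.8 − 15.6×3.3 = -42.8 V < V_CE(sat) = 0.2 V — impossible in the active region.
So the transistor is saturated. With V_CE = 0.2 V, I_C = (V_CC − 0.2)/R_C = 8.6/3.3 = 2.61 mA.
Check: β·I_B = 15.6 mA > I_C = 2.61 mA, confirming saturation.

saturation; I_C ≈ 2.6 mA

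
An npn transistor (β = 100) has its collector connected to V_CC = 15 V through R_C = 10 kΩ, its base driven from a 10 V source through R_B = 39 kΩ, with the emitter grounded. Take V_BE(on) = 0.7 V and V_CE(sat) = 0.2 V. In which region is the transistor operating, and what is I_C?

Assume active: I_B = (10 − 0.7)/39 = 0.238 mA, giving I_C = β·I_B = 23.8 mA.
But then V_CE = 15 − 23.8×10 = -223 V < V_CE(sat) = 0.2 V — impossible in the active region.
So the transistor is saturated. With V_CE = 0.2 V, I_C = (V_CC − 0.2)/R_C = 14.8/10 = 1.48 mA.
Check: β·I_B = 23.8 mA > I_C = 1.48 mA, confirming saturation.

saturation; I_C ≈ 1.5 mA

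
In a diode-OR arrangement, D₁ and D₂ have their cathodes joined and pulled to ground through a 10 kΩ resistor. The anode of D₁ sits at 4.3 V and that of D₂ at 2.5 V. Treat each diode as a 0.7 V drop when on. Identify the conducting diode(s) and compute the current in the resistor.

Assume both conduct. Then node N would need to be at both 4.3−0.7 = 3.6 V and 2.5−0.7 = 1.8 V, which is impossible.
Assume only D₁ conducts: V_N = 4.3 − 0.7 = 3.6 V, so I_R = 3.6/10 = 0.36 mA.
Check D₂: its anode-to-cathode voltage is 2.5 − 3.6 = -1.1 V < 0.7 V, so it is off. The assumption is consistent.

Only D₁ conducts; I_R ≈ 0.36 mA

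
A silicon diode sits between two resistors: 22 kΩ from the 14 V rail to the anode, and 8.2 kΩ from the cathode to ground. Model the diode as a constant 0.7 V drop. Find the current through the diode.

I ≈ 0.44 mA

The two resistors are in series with the diode, so KVL gives 14 = I·22 + 0.7 + I·8.2.
I = (14 − 0.7) / (22 + 8.2) kΩ = 13.3 / 30.2 = 0.44 mA.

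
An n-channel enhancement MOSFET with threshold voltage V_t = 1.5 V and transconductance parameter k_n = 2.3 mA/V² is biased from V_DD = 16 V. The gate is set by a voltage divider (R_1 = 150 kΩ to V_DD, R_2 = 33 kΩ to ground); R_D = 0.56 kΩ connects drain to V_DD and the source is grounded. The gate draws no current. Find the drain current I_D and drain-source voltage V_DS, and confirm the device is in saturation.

I_D ≈ 2.2 mA, V_DS ≈ 15 V

V_G = V_DD·R_2/(R_1+R_2) = 16×33/183 = 2.89 V. With the source grounded, V_GS = V_G = 2.89 V.
Assume saturation: I_D = (k_n/2)(V_GS − V_t)² = (2.3/2)×(2.89 − 1.5)² = 1.15×1.39² = 2.21 mA.
V_DS = V_DD − I_D·R_D = 16 − 2.21×0.56 = 14.8 V.
Saturation requires V_DS ≥ V_GS − V_t = 1.39 V; 14.8 ≥ 1.39 ✓.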